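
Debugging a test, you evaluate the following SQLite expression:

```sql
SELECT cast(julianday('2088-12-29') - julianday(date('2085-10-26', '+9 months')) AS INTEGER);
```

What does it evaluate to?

887

Adding +9 months to 2085-10-26 gives 2086-07-26.
5 days remain in July 2086 after the 26th (31 − 26).
Full months from August 2086 through November 2088 contribute their day counts.
Then 29 days into December 2088.
Total: 5 + 31 + 30 + 31 + 30 + 31 + 31 + 28 + 31 + 30 + 31 + 30 + 31 + 31 + 30 + 31 + 30 + 31 + 31 + 29 + 31 + 30 + 31 + 30 + 31 + 31 + 30 + 31 + 30 + 29 = 887.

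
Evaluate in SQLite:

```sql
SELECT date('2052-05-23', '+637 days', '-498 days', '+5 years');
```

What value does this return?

Applying '+637 days' to 2052-05-23: counting 637 days forward gives 2054-02-19.
Applying '-498 days' to 2054-02-19: counting 498 days back gives 2052-10-09.
Adding +5 years to 2052-10-09 gives 2057-10-09.

2057-10-09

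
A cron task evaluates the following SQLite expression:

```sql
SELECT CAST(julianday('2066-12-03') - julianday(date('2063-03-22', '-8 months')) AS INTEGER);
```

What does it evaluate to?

Adding -8 months to 2063-03-22 gives 2062-07-22.
9 days remain in July 2062 after the 22nd (31 − 22).
Full months from August 2062 through November 2066 contribute their day counts.
Then 3 days into December 2066.
Total: 9 + 31 + 30 + 31 + 30 + 31 + 31 + 28 + 31 + 30 + 31 + 30 + 31 + 31 + 30 + 31 + 30 + 31 + 31 + 29 + 31 + 30 + 31 + 30 + 31 + 31 + 30 + 31 + 30 + 31 + 31 + 28 + 31 + 30 + 31 + 30 + 31 + 31 + 30 + 31 + 30 + 31 + 31 + 28 + 31 + 30 + 31 + 30 + 31 + 31 + 30 + 31 + 30 + 3 = 1595.

1595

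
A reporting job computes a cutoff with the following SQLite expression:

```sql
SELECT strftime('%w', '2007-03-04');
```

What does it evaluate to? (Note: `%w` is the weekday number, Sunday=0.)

0

2007-03-04 is a Sunday; with Sunday=0 that is 0.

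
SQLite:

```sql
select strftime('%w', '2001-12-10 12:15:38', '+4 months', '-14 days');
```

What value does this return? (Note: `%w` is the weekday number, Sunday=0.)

3

First apply '+4 months', '-14 days': 2001-12-10 12:15:38 → 2002-03-27 12:15:38.
2002-03-27 is a Wednesday; with Sunday=0 that is 3.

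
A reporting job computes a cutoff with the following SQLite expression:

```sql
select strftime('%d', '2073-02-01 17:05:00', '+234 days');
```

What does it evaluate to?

First apply '+234 days': 2073-02-01 17:05:00 → 2073-09-23 17:05:00.
`%d` extracts the 2-digit day of month: 23.

23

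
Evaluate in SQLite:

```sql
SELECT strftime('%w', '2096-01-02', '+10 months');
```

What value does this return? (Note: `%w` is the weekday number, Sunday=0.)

5

First apply '+10 months': 2096-01-02 → 2096-11-02.
2096-11-02 is a Friday; with Sunday=0 that is 5.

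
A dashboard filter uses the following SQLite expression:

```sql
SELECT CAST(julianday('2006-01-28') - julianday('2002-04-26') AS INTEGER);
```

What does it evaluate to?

1373

4 days remain in April 2002 after the 26th (30 − 26).
Full months from May 2002 through December 2005 contribute their day counts.
Then 28 days into January 2006.
Total: 4 + 31 + 30 + 31 + 31 + 30 + 31 + 30 + 31 + 31 + 28 + 31 + 30 + 31 + 30 + 31 + 31 + 30 + 31 + 30 + 31 + 31 + 29 + 31 + 30 + 31 + 30 + 31 + 31 + 30 + 31 + 30 + 31 + 31 + 28 + 31 + 30 + 31 + 30 + 31 + 31 + 30 + 31 + 30 + 31 + 28 = 1373.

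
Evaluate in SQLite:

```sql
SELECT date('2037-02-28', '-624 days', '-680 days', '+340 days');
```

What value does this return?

Applying '-624 days' to 2037-02-28: counting 624 days back gives 2035-06-15.
Applying '-680 days' to 2035-06-15: counting 680 days back gives 2033-08-04.
Applying '+340 days' to 2033-08-04: counting 340 days forward gives 2034-07-10.

2034-07-10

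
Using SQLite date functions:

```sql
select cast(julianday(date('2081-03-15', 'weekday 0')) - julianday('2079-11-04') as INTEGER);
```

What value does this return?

`weekday 0` advances to the next Sunday; 2081-03-15 is a Saturday, so it moves forward to 2081-03-16.
26 days remain in November 2079 after the 4th (30 − 4).
Full months from December 2079 through February 2081 contribute their day counts.
Then 16 days into March 2081.
Total: 26 + 31 + 31 + 29 + 31 + 30 + 31 + 30 + 31 + 31 + 30 + 31 + 30 + 31 + 31 + 28 + 16 = 498.

498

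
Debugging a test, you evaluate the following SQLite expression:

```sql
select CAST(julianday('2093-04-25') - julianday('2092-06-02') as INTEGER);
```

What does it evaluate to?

28 days remain in June 2092 after the 2nd (30 − 2).
Full months from July 2092 through March 2093 contribute their day counts.
Then 25 days into April 2093.
Total: 28 + 31 + 31 + 30 + 31 + 30 + 31 + 31 + 28 + 31 + 25 = 327.

327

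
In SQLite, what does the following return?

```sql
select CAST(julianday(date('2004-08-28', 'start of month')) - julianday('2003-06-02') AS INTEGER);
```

426

`start of month` rewinds 2004-08-28 to 2004-08-01.
28 days remain in June 2003 after the 2nd (30 − 2).
Full months from July 2003 through July 2004 contribute their day counts.
Then 1 day into August 2004.
Total: 28 + 31 + 31 + 30 + 31 + 30 + 31 + 31 + 29 + 31 + 30 + 31 + 30 + 31 + 1 = 426.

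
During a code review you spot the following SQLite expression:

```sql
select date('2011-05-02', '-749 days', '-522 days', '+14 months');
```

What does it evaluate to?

Applying '-749 days' to 2011-05-02: counting 749 days back gives 2009-04-13.
Applying '-522 days' to 2009-04-13: counting 522 days back gives 2007-11-08.
Adding +14 months to 2007-11-08 gives 2009-01-08.

2009-01-08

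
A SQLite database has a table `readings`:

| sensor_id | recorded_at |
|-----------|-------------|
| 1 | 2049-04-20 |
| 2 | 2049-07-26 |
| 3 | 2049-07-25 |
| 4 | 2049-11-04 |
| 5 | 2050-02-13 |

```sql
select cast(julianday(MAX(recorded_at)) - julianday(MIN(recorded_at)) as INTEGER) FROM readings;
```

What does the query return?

MIN = 2049-04-20, MAX = 2050-02-13.
10 days remain in April 2049 after the 20th (30 − 20).
Full months from May 2049 through January 2050 contribute their day counts.
Then 13 days into February 2050.
Total: 10 + 31 + 30 + 31 + 31 + 30 + 31 + 30 + 31 + 31 + 13 = 299.

299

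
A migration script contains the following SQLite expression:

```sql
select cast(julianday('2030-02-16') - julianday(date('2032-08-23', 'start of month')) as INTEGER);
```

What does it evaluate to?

`start of month` rewinds 2032-08-23 to 2032-08-01.
12 days remain in February 2030 after the 16th (28 − 16).
Full months from March 2030 through July 2032 contribute their day counts.
Then 1 day into August 2032.
Total: 12 + 31 + 30 + 31 + 30 + 31 + 31 + 30 + 31 + 30 + 31 + 31 + 28 + 31 + 30 + 31 + 30 + 31 + 31 + 30 + 31 + 30 + 31 + 31 + 29 + 31 + 30 + 31 + 30 + 31 + 1 = 897.
The subtraction is earlier − later, so the result is −897 → -897.

-897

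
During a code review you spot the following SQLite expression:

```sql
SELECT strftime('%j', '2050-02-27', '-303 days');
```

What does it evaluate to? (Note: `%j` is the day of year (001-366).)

120

First apply '-303 days': 2050-02-27 → 2049-04-30.
Day-of-year for 2049-04-30: days since 2049-01-01 inclusive = 120, zero-padded to 120.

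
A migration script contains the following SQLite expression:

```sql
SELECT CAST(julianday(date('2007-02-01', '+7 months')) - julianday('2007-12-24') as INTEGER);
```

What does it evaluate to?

-114

Adding +7 months to 2007-02-01 gives 2007-09-01.
29 days remain in September 2007 after the 1st (30 − 1).
October 2007: 31 days.
November 2007: 30 days.
Then 24 days into December 2007.
Total: 29 + 31 + 30 + 24 = 114.
The subtraction is earlier − later, so the result is −114 → -114.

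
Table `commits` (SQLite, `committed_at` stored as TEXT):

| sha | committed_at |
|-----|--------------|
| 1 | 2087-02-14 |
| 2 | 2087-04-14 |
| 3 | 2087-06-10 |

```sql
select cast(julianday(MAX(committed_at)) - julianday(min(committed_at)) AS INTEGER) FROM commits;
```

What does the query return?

MIN = 2087-02-14, MAX = 2087-06-10.
14 days remain in February 2087 after the 14th (28 − 14).
March 2087: 31 days.
April 2087: 30 days.
May 2087: 31 days.
Then 10 days into June 2087.
Total: 14 + 31 + 30 + 31 + 10 = 116.

116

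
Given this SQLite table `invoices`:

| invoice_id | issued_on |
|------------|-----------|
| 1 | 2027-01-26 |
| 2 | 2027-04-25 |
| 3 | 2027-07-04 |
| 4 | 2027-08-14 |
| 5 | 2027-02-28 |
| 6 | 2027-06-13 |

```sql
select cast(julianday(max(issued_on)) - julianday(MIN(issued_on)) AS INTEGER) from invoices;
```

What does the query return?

MIN = 2027-01-26, MAX = 2027-08-14.
5 days remain in January 2027 after the 26th (31 − 26).
Full months from February 2027 through July 2027 contribute their day counts.
Then 14 days into August 2027.
Total: 5 + 28 + 31 + 30 + 31 + 30 + 31 + 14 = 200.

200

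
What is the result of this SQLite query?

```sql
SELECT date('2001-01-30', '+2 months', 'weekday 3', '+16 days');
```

2001-04-20

Adding +2 months to 2001-01-30 gives 2001-03-30.
`weekday 3` advances to the next Wednesday; 2001-03-30 is a Friday, so it moves forward to 2001-04-04.
Advancing 16 more days within April lands on 2001-04-20.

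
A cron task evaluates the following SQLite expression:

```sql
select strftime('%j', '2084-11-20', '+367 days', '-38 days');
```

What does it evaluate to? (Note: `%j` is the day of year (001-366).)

First apply '+367 days', '-38 days': 2084-11-20 → 2085-10-15.
Day-of-year for 2085-10-15: days since 2085-01-01 inclusive = 288, zero-padded to 288.

288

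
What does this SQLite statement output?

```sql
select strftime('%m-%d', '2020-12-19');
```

12-19

`%m-%d` extracts the month-day: 12-19.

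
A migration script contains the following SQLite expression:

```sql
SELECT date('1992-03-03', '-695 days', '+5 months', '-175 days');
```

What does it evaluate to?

1990-03-17

Applying '-695 days' to 1992-03-03: counting 695 days back gives 1990-04-08.
Adding +5 months to 1990-04-08 gives 1990-09-08.
Applying '-175 days' to 1990-09-08: counting 175 days back gives 1990-03-17.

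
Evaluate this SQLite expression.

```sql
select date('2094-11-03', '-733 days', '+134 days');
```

2093-03-14

Applying '-733 days' to 2094-11-03: counting 733 days back gives 2092-10-31.
Applying '+134 days' to 2092-10-31: counting 134 days forward gives 2093-03-14.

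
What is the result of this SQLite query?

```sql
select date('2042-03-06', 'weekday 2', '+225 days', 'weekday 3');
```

`weekday 2` advances to the next Tuesday; 2042-03-06 is a Thursday, so it moves forward to 2042-03-11.
Applying '+225 days' to 2042-03-11: counting 225 days forward gives 2042-10-22.
`weekday 3` advances to the next Wednesday; 2042-10-22 is already a Wednesday, so it stays at 2042-10-22.

2042-10-22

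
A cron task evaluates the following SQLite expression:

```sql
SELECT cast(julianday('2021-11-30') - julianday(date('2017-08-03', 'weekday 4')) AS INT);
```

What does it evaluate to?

`weekday 4` advances to the next Thursday; 2017-08-03 is already a Thursday, so it stays at 2017-08-03.
28 days remain in August 2017 after the 3rd (31 − 3).
Full months from September 2017 through October 2021 contribute their day counts.
Then 30 days into November 2021.
Total: 28 + 30 + 31 + 30 + 31 + 31 + 28 + 31 + 30 + 31 + 30 + 31 + 31 + 30 + 31 + 30 + 31 + 31 + 28 + 31 + 30 + 31 + 30 + 31 + 31 + 30 + 31 + 30 + 31 + 31 + 29 + 31 + 30 + 31 + 30 + 31 + 31 + 30 + 31 + 30 + 31 + 31 + 28 + 31 + 30 + 31 + 30 + 31 + 31 + 30 + 31 + 30 = 1580.

1580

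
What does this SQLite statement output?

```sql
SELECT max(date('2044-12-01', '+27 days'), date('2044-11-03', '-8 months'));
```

date('2044-12-01', '+27 days') → 2044-12-28.
date('2044-11-03', '-8 months') → 2044-03-03.
Later of the two is 2044-12-28.

2044-12-28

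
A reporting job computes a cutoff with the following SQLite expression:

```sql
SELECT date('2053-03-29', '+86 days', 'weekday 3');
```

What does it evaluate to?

Applying '+86 days' to 2053-03-29: counting 86 days forward gives 2053-06-23.
`weekday 3` advances to the next Wednesday; 2053-06-23 is a Monday, so it moves forward to 2053-06-25.

2053-06-25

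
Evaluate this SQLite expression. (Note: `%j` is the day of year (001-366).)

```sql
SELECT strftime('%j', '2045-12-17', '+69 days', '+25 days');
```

080

First apply '+69 days', '+25 days': 2045-12-17 → 2046-03-21.
Day-of-year for 2046-03-21: days since 2046-01-01 inclusive = 80, zero-padded to 080.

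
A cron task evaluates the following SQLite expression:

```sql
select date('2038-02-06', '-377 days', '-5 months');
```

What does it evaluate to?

Applying '-377 days' to 2038-02-06: counting 377 days back gives 2037-01-25.
Adding -5 months to 2037-01-25 gives 2036-08-25.

2036-08-25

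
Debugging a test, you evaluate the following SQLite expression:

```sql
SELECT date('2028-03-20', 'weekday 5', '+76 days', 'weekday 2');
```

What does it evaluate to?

2028-06-13

`weekday 5` advances to the next Friday; 2028-03-20 is a Monday, so it moves forward to 2028-03-24.
Applying '+76 days' to 2028-03-24: counting 76 days forward gives 2028-06-08.
`weekday 2` advances to the next Tuesday; 2028-06-08 is a Thursday, so it moves forward to 2028-06-13.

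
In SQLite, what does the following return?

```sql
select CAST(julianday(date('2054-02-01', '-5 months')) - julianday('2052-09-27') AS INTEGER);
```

Adding -5 months to 2054-02-01 gives 2053-09-01.
3 days remain in September 2052 after the 27th (30 − 27).
Full months from October 2052 through August 2053 contribute their day counts.
Then 1 day into September 2053.
Total: 3 + 31 + 30 + 31 + 31 + 28 + 31 + 30 + 31 + 30 + 31 + 31 + 1 = 339.

339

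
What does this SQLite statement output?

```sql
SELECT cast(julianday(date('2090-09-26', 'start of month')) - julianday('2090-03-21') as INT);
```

164

`start of month` rewinds 2090-09-26 to 2090-09-01.
10 days remain in March 2090 after the 21st (31 − 21).
April 2090: 30 days.
May 2090: 31 days.
June 2090: 30 days.
July 2090: 31 days.
August 2090: 31 days.
Then 1 day into September 2090.
Total: 10 + 30 + 31 + 30 + 31 + 31 + 1 = 164.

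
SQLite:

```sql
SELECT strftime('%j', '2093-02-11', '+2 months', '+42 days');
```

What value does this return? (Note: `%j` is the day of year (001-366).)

First apply '+2 months', '+42 days': 2093-02-11 → 2093-05-23.
Day-of-year for 2093-05-23: days since 2093-01-01 inclusive = 143, zero-padded to 143.

143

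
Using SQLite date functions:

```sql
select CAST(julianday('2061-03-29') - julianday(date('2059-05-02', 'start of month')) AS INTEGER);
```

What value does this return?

`start of month` rewinds 2059-05-02 to 2059-05-01.
30 days remain in May 2059 after the 1st (31 − 1).
Full months from June 2059 through February 2061 contribute their day counts.
Then 29 days into March 2061.
Total: 30 + 30 + 31 + 31 + 30 + 31 + 30 + 31 + 31 + 29 + 31 + 30 + 31 + 30 + 31 + 31 + 30 + 31 + 30 + 31 + 31 + 28 + 29 = 698.

698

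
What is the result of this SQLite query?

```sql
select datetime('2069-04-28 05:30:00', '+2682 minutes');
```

2682 minutes = 44h 42m; +2682 minutes from 2069-04-28 05:30:00 is 2069-04-30 02:12:00 (crosses midnight).

2069-04-30 02:12:00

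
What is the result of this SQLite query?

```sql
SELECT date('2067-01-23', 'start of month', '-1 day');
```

`start of month` rewinds 2067-01-23 to 2067-01-01.
Going back 1 day from 2067-01-01 reaches 2066-12-31 (last day of December, 31 days).

2066-12-31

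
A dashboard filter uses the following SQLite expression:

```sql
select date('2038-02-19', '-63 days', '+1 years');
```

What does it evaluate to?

2038-12-18

Applying '-63 days' to 2038-02-19: counting 63 days back gives 2037-12-18.
Adding +1 year to 2037-12-18 gives 2038-12-18.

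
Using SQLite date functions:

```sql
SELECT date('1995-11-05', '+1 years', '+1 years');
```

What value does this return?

1997-11-05

Adding +1 year to 1995-11-05 gives 1996-11-05.
Adding +1 year to 1996-11-05 gives 1997-11-05.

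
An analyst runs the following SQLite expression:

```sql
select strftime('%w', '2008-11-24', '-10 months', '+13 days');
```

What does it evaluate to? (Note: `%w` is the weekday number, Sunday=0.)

3

First apply '-10 months', '+13 days': 2008-11-24 → 2008-02-06.
2008-02-06 is a Wednesday; with Sunday=0 that is 3.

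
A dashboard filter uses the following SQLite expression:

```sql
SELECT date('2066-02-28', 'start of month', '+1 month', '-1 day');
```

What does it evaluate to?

`start of month` rewinds 2066-02-28 to 2066-02-01.
Adding +1 month to 2066-02-01 gives 2066-03-01.
Going back 1 day from 2066-03-01 reaches 2066-02-28 (last day of February, 28 days).

2066-02-28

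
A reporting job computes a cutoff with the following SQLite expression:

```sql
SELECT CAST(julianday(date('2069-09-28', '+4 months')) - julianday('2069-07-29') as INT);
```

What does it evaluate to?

Adding +4 months to 2069-09-28 gives 2070-01-28.
2 days remain in July 2069 after the 29th (31 − 29).
August 2069: 31 days.
September 2069: 30 days.
October 2069: 31 days.
November 2069: 30 days.
December 2069: 31 days.
Then 28 days into January 2070.
Total: 2 + 31 + 30 + 31 + 30 + 31 + 28 = 183.

183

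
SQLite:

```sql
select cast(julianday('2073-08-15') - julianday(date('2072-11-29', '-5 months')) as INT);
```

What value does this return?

412

Adding -5 months to 2072-11-29 gives 2072-06-29.
1 day remains in June 2072 after the 29th (30 − 29).
Full months from July 2072 through July 2073 contribute their day counts.
Then 15 days into August 2073.
Total: 1 + 31 + 31 + 30 + 31 + 30 + 31 + 31 + 28 + 31 + 30 + 31 + 30 + 31 + 15 = 412.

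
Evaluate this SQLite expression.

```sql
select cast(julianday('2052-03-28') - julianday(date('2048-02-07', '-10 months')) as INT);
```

1817

Adding -10 months to 2048-02-07 gives 2047-04-07.
23 days remain in April 2047 after the 7th (30 − 7).
Full months from May 2047 through February 2052 contribute their day counts.
Then 28 days into March 2052.
Total: 23 + 31 + 30 + 31 + 31 + 30 + 31 + 30 + 31 + 31 + 29 + 31 + 30 + 31 + 30 + 31 + 31 + 30 + 31 + 30 + 31 + 31 + 28 + 31 + 30 + 31 + 30 + 31 + 31 + 30 + 31 + 30 + 31 + 31 + 28 + 31 + 30 + 31 + 30 + 31 + 31 + 30 + 31 + 30 + 31 + 31 + 28 + 31 + 30 + 31 + 30 + 31 + 31 + 30 + 31 + 30 + 31 + 31 + 29 + 28 = 1817.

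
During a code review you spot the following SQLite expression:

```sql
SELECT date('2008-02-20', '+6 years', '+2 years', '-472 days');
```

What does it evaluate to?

2014-11-05

Adding +6 years to 2008-02-20 gives 2014-02-20.
Adding +2 years to 2014-02-20 gives 2016-02-20.
Applying '-472 days' to 2016-02-20: counting 472 days back gives 2014-11-05.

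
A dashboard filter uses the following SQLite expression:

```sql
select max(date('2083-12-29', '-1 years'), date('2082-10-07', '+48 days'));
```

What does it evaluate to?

2082-12-29

date('2083-12-29', '-1 years') → 2082-12-29.
date('2082-10-07', '+48 days') → 2082-11-24.
Later of the two is 2082-12-29.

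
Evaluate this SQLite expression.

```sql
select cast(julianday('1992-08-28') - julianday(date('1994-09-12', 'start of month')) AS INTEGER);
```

`start of month` rewinds 1994-09-12 to 1994-09-01.
3 days remain in August 1992 after the 28th (31 − 28).
Full months from September 1992 through August 1994 contribute their day counts.
Then 1 day into September 1994.
Total: 3 + 30 + 31 + 30 + 31 + 31 + 28 + 31 + 30 + 31 + 30 + 31 + 31 + 30 + 31 + 30 + 31 + 31 + 28 + 31 + 30 + 31 + 30 + 31 + 31 + 1 = 734.
The subtraction is earlier − later, so the result is −734 → -734.

-734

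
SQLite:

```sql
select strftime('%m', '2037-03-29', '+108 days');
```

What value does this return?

First apply '+108 days': 2037-03-29 → 2037-07-15.
`%m` extracts the 2-digit month (01-12): 07.

07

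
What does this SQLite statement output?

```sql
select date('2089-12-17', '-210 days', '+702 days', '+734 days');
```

Applying '-210 days' to 2089-12-17: counting 210 days back gives 2089-05-21.
Applying '+702 days' to 2089-05-21: counting 702 days forward gives 2091-04-23.
Applying '+734 days' to 2091-04-23: counting 734 days forward gives 2093-04-26.

2093-04-26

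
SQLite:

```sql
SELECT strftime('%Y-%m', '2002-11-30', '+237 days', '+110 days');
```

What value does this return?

2003-11

First apply '+237 days', '+110 days': 2002-11-30 → 2003-11-12.
`%Y-%m` extracts the year-month: 2003-11.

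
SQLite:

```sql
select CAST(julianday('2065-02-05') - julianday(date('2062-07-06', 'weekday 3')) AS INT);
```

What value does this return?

939

`weekday 3` advances to the next Wednesday; 2062-07-06 is a Thursday, so it moves forward to 2062-07-12.
19 days remain in July 2062 after the 12th (31 − 12).
Full months from August 2062 through January 2065 contribute their day counts.
Then 5 days into February 2065.
Total: 19 + 31 + 30 + 31 + 30 + 31 + 31 + 28 + 31 + 30 + 31 + 30 + 31 + 31 + 30 + 31 + 30 + 31 + 31 + 29 + 31 + 30 + 31 + 30 + 31 + 31 + 30 + 31 + 30 + 31 + 31 + 5 = 939.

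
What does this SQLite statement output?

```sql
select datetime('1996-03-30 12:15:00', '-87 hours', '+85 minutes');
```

-87 hours from 1996-03-30 12:15:00 is 1996-03-26 21:15:00 (crosses midnight).
85 minutes = 1h 25m; +85 minutes from 1996-03-26 21:15:00 is 1996-03-26 22:40:00.

1996-03-26 22:40:00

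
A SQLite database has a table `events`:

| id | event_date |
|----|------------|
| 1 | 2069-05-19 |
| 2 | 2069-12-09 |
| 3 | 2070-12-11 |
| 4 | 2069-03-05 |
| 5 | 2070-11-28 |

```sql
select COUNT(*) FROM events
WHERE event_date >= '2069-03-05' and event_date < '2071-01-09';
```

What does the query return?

5

Rows in [2069-03-05, 2071-01-09): 2069-05-19, 2069-12-09, 2070-12-11, 2069-03-05, 2070-11-28 → 5 rows.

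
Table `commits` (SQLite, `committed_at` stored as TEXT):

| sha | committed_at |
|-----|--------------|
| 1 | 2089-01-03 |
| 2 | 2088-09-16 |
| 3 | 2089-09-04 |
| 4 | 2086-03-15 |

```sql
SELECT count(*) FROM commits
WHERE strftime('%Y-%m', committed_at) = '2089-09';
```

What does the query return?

1

Rows with year-month 2089-09: 2089-09-04 → 1.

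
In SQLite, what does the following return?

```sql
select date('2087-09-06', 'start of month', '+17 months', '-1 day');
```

2089-01-31

`start of month` rewinds 2087-09-06 to 2087-09-01.
Adding +17 months to 2087-09-01 gives 2089-02-01.
Going back 1 day from 2089-02-01 reaches 2089-01-31 (last day of January, 31 days).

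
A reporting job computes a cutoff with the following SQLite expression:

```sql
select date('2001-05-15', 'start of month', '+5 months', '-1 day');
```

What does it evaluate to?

`start of month` rewinds 2001-05-15 to 2001-05-01.
Adding +5 months to 2001-05-01 gives 2001-10-01.
Going back 1 day from 2001-10-01 reaches 2001-09-30 (last day of September, 30 days).

2001-09-30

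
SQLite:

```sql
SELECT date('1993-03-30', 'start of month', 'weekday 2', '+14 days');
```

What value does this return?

`start of month` rewinds 1993-03-30 to 1993-03-01.
`weekday 2` advances to the next Tuesday; 1993-03-01 is a Monday, so it moves forward to 1993-03-02.
Advancing 14 more days within March lands on 1993-03-16.

1993-03-16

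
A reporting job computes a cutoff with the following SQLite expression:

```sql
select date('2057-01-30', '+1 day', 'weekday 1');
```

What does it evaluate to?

Advancing 1 more day within January lands on 2057-01-31.
`weekday 1` advances to the next Monday; 2057-01-31 is a Wednesday, so it moves forward to 2057-02-05.

2057-02-05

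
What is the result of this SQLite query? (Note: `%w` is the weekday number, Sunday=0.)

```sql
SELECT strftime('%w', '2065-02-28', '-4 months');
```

2

First apply '-4 months': 2065-02-28 → 2064-10-28.
2064-10-28 is a Tuesday; with Sunday=0 that is 2.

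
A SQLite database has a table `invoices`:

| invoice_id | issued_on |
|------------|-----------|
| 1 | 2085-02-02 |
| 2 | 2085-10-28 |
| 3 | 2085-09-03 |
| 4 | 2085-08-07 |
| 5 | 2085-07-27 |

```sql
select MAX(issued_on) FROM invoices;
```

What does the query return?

2085-10-28

MAX over {2085-02-02, 2085-07-27, 2085-08-07, 2085-09-03, 2085-10-28}.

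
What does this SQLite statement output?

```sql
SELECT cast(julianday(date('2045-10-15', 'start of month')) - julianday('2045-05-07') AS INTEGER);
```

`start of month` rewinds 2045-10-15 to 2045-10-01.
24 days remain in May 2045 after the 7th (31 − 7).
June 2045: 30 days.
July 2045: 31 days.
August 2045: 31 days.
September 2045: 30 days.
Then 1 day into October 2045.
Total: 24 + 30 + 31 + 31 + 30 + 1 = 147.

147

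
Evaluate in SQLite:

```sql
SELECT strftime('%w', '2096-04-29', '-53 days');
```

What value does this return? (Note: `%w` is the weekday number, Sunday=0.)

3

First apply '-53 days': 2096-04-29 → 2096-03-07.
2096-03-07 is a Wednesday; with Sunday=0 that is 3.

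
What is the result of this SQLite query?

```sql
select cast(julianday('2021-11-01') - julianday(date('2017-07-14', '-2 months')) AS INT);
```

Adding -2 months to 2017-07-14 gives 2017-05-14.
17 days remain in May 2017 after the 14th (31 − 14).
Full months from June 2017 through October 2021 contribute their day counts.
Then 1 day into November 2021.
Total: 17 + 30 + 31 + 31 + 30 + 31 + 30 + 31 + 31 + 28 + 31 + 30 + 31 + 30 + 31 + 31 + 30 + 31 + 30 + 31 + 31 + 28 + 31 + 30 + 31 + 30 + 31 + 31 + 30 + 31 + 30 + 31 + 31 + 29 + 31 + 30 + 31 + 30 + 31 + 31 + 30 + 31 + 30 + 31 + 31 + 28 + 31 + 30 + 31 + 30 + 31 + 31 + 30 + 31 + 1 = 1632.

1632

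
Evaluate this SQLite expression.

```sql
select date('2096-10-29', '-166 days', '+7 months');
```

2096-12-16

Applying '-166 days' to 2096-10-29: counting 166 days back gives 2096-05-16.
Adding +7 months to 2096-05-16 gives 2096-12-16.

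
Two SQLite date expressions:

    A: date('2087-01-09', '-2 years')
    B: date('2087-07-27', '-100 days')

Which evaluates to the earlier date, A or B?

A = 2085-01-09.
B = 2087-04-18.
A is earlier.

A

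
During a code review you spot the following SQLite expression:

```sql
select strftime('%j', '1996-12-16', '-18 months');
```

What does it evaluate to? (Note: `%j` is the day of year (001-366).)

167

First apply '-18 months': 1996-12-16 → 1995-06-16.
Day-of-year for 1995-06-16: days since 1995-01-01 inclusive = 167, zero-padded to 167.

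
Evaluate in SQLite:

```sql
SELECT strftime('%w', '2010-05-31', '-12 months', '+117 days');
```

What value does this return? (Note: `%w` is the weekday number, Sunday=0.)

First apply '-12 months', '+117 days': 2010-05-31 → 2009-09-25.
2009-09-25 is a Friday; with Sunday=0 that is 5.

5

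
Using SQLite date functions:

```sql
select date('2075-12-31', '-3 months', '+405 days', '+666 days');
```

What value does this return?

2078-09-06

Adding -3 months to 2075-12-31 targets 2075-09-31. September 2075 has only 30 days, so SQLite normalizes the 1-day overflow forward to 2075-10-01.
Applying '+405 days' to 2075-10-01: counting 405 days forward gives 2076-11-09.
Applying '+666 days' to 2076-11-09: counting 666 days forward gives 2078-09-06.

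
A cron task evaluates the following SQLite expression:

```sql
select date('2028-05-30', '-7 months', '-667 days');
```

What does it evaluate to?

Adding -7 months to 2028-05-30 gives 2027-10-30.
Applying '-667 days' to 2027-10-30: counting 667 days back gives 2026-01-01.

2026-01-01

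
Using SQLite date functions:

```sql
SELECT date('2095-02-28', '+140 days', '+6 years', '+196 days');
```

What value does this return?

Applying '+140 days' to 2095-02-28: counting 140 days forward gives 2095-07-18.
Adding +6 years to 2095-07-18 gives 2101-07-18.
Applying '+196 days' to 2101-07-18: counting 196 days forward gives 2102-01-30.

2102-01-30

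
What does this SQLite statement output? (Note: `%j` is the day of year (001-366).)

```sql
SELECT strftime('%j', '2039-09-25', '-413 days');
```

First apply '-413 days': 2039-09-25 → 2038-08-08.
Day-of-year for 2038-08-08: days since 2038-01-01 inclusive = 220, zero-padded to 220.

220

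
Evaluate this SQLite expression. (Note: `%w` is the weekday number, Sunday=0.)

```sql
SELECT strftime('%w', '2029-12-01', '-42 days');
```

6

First apply '-42 days': 2029-12-01 → 2029-10-20.
2029-10-20 is a Saturday; with Sunday=0 that is 6.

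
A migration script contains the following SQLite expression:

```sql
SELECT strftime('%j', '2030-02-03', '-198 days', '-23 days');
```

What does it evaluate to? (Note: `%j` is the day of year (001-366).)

First apply '-198 days', '-23 days': 2030-02-03 → 2029-06-27.
Day-of-year for 2029-06-27: days since 2029-01-01 inclusive = 178, zero-padded to 178.

178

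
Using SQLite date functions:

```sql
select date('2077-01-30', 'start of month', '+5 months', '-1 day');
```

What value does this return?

2077-05-31

`start of month` rewinds 2077-01-30 to 2077-01-01.
Adding +5 months to 2077-01-01 gives 2077-06-01.
Going back 1 day from 2077-06-01 reaches 2077-05-31 (last day of May, 31 days).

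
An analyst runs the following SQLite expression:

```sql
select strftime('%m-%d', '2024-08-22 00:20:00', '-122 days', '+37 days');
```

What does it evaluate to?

First apply '-122 days', '+37 days': 2024-08-22 00:20:00 → 2024-05-29 00:20:00.
`%m-%d` extracts the month-day: 05-29.

05-29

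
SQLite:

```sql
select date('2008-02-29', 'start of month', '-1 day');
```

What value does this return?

`start of month` rewinds 2008-02-29 to 2008-02-01.
Going back 1 day from 2008-02-01 reaches 2008-01-31 (last day of January, 31 days).

2008-01-31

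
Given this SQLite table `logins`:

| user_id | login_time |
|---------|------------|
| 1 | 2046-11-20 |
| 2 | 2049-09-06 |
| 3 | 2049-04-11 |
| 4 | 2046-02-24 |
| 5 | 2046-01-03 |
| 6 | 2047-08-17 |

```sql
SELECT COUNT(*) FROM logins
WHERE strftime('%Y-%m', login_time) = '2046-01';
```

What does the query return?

Rows with year-month 2046-01: 2046-01-03 → 1.

1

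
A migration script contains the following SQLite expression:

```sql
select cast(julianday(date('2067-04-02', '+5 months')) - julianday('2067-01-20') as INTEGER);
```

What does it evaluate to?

Adding +5 months to 2067-04-02 gives 2067-09-02.
11 days remain in January 2067 after the 20th (31 − 20).
Full months from February 2067 through August 2067 contribute their day counts.
Then 2 days into September 2067.
Total: 11 + 28 + 31 + 30 + 31 + 30 + 31 + 31 + 2 = 225.

225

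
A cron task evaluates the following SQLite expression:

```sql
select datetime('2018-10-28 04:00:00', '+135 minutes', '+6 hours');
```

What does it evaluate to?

2018-10-28 12:15:00

135 minutes = 2h 15m; +135 minutes from 2018-10-28 04:00:00 is 2018-10-28 06:15:00.
+6 hours from 2018-10-28 06:15:00 is 2018-10-28 12:15:00.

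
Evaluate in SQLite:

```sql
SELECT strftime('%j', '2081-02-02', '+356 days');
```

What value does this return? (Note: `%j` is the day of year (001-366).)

First apply '+356 days': 2081-02-02 → 2082-01-24.
Day-of-year for 2082-01-24: days since 2082-01-01 inclusive = 24, zero-padded to 024.

024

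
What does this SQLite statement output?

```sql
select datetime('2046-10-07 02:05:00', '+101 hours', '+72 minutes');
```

+101 hours from 2046-10-07 02:05:00 is 2046-10-11 07:05:00 (crosses midnight).
72 minutes = 1h 12m; +72 minutes from 2046-10-11 07:05:00 is 2046-10-11 08:17:00.

2046-10-11 08:17:00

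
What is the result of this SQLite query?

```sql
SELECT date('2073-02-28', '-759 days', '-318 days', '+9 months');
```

Applying '-759 days' to 2073-02-28: counting 759 days back gives 2071-01-31.
Applying '-318 days' to 2071-01-31: counting 318 days back gives 2070-03-19.
Adding +9 months to 2070-03-19 gives 2070-12-19.

2070-12-19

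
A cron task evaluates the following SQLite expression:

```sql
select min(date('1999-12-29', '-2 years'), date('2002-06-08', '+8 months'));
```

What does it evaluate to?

1997-12-29

date('1999-12-29', '-2 years') → 1997-12-29.
date('2002-06-08', '+8 months') → 2003-02-08.
Earlier of the two is 1997-12-29.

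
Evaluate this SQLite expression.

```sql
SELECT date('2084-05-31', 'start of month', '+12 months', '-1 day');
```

`start of month` rewinds 2084-05-31 to 2084-05-01.
Adding +12 months to 2084-05-01 gives 2085-05-01.
Going back 1 day from 2085-05-01 reaches 2085-04-30 (last day of April, 30 days).

2085-04-30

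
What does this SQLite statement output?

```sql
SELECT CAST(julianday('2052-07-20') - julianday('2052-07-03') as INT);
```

Both dates are in July 2052: 20 − 3 = 17.

17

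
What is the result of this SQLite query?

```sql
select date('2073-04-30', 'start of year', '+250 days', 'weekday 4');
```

`start of year` rewinds 2073-04-30 to 2073-01-01.
Applying '+250 days' to 2073-01-01: counting 250 days forward gives 2073-09-08.
`weekday 4` advances to the next Thursday; 2073-09-08 is a Friday, so it moves forward to 2073-09-14.

2073-09-14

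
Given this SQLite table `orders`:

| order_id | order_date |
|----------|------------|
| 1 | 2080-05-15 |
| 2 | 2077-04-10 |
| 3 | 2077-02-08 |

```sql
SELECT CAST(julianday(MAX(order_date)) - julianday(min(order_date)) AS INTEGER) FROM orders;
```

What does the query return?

1192

MIN = 2077-02-08, MAX = 2080-05-15.
20 days remain in February 2077 after the 8th (28 − 8).
Full months from March 2077 through April 2080 contribute their day counts.
Then 15 days into May 2080.
Total: 20 + 31 + 30 + 31 + 30 + 31 + 31 + 30 + 31 + 30 + 31 + 31 + 28 + 31 + 30 + 31 + 30 + 31 + 31 + 30 + 31 + 30 + 31 + 31 + 28 + 31 + 30 + 31 + 30 + 31 + 31 + 30 + 31 + 30 + 31 + 31 + 29 + 31 + 30 + 15 = 1192.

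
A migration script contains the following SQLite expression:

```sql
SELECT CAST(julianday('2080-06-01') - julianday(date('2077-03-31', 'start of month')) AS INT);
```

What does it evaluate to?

1188

`start of month` rewinds 2077-03-31 to 2077-03-01.
30 days remain in March 2077 after the 1st (31 − 1).
Full months from April 2077 through May 2080 contribute their day counts.
Then 1 day into June 2080.
Total: 30 + 30 + 31 + 30 + 31 + 31 + 30 + 31 + 30 + 31 + 31 + 28 + 31 + 30 + 31 + 30 + 31 + 31 + 30 + 31 + 30 + 31 + 31 + 28 + 31 + 30 + 31 + 30 + 31 + 31 + 30 + 31 + 30 + 31 + 31 + 29 + 31 + 30 + 31 + 1 = 1188.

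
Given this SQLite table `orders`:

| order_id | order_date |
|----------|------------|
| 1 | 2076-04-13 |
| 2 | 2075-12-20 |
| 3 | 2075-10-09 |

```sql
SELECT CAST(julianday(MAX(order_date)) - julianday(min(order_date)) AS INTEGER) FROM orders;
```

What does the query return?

MIN = 2075-10-09, MAX = 2076-04-13.
22 days remain in October 2075 after the 9th (31 − 9).
November 2075: 30 days.
December 2075: 31 days.
January 2076: 31 days.
February 2076: 29 days (leap year).
March 2076: 31 days.
Then 13 days into April 2076.
Total: 22 + 30 + 31 + 31 + 29 + 31 + 13 = 187.

187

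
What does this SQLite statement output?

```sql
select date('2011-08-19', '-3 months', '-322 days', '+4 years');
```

Adding -3 months to 2011-08-19 gives 2011-05-19.
Applying '-322 days' to 2011-05-19: counting 322 days back gives 2010-07-01.
Adding +4 years to 2010-07-01 gives 2014-07-01.

2014-07-01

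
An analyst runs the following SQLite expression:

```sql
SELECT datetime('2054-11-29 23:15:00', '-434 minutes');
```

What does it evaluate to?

434 minutes = 7h 14m; -434 minutes from 2054-11-29 23:15:00 is 2054-11-29 16:01:00.

2054-11-29 16:01:00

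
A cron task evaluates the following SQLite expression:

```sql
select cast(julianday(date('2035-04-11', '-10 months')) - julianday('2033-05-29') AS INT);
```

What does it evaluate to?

378

Adding -10 months to 2035-04-11 gives 2034-06-11.
2 days remain in May 2033 after the 29th (31 − 29).
Full months from June 2033 through May 2034 contribute their day counts.
Then 11 days into June 2034.
Total: 2 + 30 + 31 + 31 + 30 + 31 + 30 + 31 + 31 + 28 + 31 + 30 + 31 + 11 = 378.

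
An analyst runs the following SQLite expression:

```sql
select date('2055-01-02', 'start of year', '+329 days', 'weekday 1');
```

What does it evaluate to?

2055-11-29

`start of year` rewinds 2055-01-02 to 2055-01-01.
Applying '+329 days' to 2055-01-01: counting 329 days forward gives 2055-11-26.
`weekday 1` advances to the next Monday; 2055-11-26 is a Friday, so it moves forward to 2055-11-29.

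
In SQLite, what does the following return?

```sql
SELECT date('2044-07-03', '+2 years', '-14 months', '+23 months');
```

2047-04-03

Adding +2 years to 2044-07-03 gives 2046-07-03.
Adding -14 months to 2046-07-03 gives 2045-05-03.
Adding +23 months to 2045-05-03 gives 2047-04-03.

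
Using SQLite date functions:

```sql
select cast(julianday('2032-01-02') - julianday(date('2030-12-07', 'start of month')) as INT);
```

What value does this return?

`start of month` rewinds 2030-12-07 to 2030-12-01.
30 days remain in December 2030 after the 1st (31 − 1).
Full months from January 2031 through December 2031 contribute their day counts.
Then 2 days into January 2032.
Total: 30 + 31 + 28 + 31 + 30 + 31 + 30 + 31 + 31 + 30 + 31 + 30 + 31 + 2 = 397.

397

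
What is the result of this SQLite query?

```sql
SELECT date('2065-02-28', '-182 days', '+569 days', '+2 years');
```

2068-03-22

Applying '-182 days' to 2065-02-28: counting 182 days back gives 2064-08-30.
Applying '+569 days' to 2064-08-30: counting 569 days forward gives 2066-03-22.
Adding +2 years to 2066-03-22 gives 2068-03-22.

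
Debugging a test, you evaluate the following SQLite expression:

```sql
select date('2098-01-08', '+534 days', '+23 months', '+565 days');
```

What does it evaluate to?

2102-12-12

Applying '+534 days' to 2098-01-08: counting 534 days forward gives 2099-06-26.
Adding +23 months to 2099-06-26 gives 2101-05-26.
Applying '+565 days' to 2101-05-26: counting 565 days forward gives 2102-12-12.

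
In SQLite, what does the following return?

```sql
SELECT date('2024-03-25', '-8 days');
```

Going back 8 days within March lands on 2024-03-17.

2024-03-17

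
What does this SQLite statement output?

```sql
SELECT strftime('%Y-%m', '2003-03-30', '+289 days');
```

2004-01

First apply '+289 days': 2003-03-30 → 2004-01-13.
`%Y-%m` extracts the year-month: 2004-01.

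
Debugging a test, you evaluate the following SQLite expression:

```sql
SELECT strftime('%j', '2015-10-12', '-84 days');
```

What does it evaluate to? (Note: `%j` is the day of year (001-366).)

201

First apply '-84 days': 2015-10-12 → 2015-07-20.
Day-of-year for 2015-07-20: days since 2015-01-01 inclusive = 201, zero-padded to 201.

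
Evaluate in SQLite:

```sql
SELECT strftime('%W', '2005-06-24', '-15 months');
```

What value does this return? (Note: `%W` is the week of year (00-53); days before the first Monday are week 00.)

12

First apply '-15 months': 2005-06-24 → 2004-03-24.
2004-03-24 is a Wednesday. SQLite's %W counts Mondays since the year started; the result is 12.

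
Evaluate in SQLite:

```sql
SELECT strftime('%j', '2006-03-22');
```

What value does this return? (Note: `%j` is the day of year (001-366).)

Day-of-year for 2006-03-22: days since 2006-01-01 inclusive = 81, zero-padded to 081.

081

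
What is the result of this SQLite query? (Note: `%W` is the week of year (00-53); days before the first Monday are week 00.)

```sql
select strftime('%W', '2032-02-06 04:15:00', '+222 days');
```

First apply '+222 days': 2032-02-06 04:15:00 → 2032-09-15 04:15:00.
2032-09-15 is a Wednesday. SQLite's %W counts Mondays since the year started; the result is 37.

37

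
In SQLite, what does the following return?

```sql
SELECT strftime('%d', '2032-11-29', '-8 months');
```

29

First apply '-8 months': 2032-11-29 → 2032-03-29.
`%d` extracts the 2-digit day of month: 29.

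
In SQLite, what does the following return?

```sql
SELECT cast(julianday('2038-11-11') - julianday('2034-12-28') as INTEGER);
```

1414

3 days remain in December 2034 after the 28th (31 − 28).
Full months from January 2035 through October 2038 contribute their day counts.
Then 11 days into November 2038.
Total: 3 + 31 + 28 + 31 + 30 + 31 + 30 + 31 + 31 + 30 + 31 + 30 + 31 + 31 + 29 + 31 + 30 + 31 + 30 + 31 + 31 + 30 + 31 + 30 + 31 + 31 + 28 + 31 + 30 + 31 + 30 + 31 + 31 + 30 + 31 + 30 + 31 + 31 + 28 + 31 + 30 + 31 + 30 + 31 + 31 + 30 + 31 + 11 = 1414.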